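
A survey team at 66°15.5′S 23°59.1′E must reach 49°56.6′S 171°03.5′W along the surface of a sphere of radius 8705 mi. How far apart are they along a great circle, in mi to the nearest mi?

9607 mi

Let φ₁ = -1.1564 rad, φ₂ = -0.8717 rad, and Δλ = 2.8790 rad.
cos c = sin φ₁ sin φ₂ + cos φ₁ cos φ₂ cos Δλ = (-0.9154)(-0.7654) + (0.4026)(0.6435)(-0.9657) = 0.45041,
so c = arccos(0.45041) = 1.10357 rad.
Distance = R·c = 8705 × 1.1036 ≈ 9607 mi.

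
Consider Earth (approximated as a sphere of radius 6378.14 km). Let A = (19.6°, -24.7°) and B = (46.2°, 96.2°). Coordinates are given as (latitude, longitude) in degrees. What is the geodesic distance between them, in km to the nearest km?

10611 km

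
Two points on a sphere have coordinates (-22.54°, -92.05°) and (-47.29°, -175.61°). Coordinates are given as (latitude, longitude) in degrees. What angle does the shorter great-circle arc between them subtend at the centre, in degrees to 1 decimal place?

With latitudes φ₁ = -22.540°, φ₂ = -47.290° and longitude difference Δλ = -83.560°:
Haversine: a = sin²(Δφ/2) + cos φ₁ cos φ₂ sin²(Δλ/2) = 0.0459 + (0.9236)(0.6783)(0.4439) = 0.32403.
Central angle c = 2·arcsin(√a) = 1.21116 rad.
So the angular separation is 69.4°.

69.4°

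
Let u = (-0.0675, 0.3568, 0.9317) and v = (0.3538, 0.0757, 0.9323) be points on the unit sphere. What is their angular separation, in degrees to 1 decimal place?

u·v = 0.8718; |u| = 1.0000, |v| = 1.0000.
cos θ = (u·v)/(|u||v|) = 0.8717, so θ = 29.3°.

29.3°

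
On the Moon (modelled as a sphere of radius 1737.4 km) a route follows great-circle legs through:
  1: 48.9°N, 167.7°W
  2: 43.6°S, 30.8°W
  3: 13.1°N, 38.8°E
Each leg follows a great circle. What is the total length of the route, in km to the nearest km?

7126 km

Leg 1→2: central angle 2.6205 rad, distance 4552.8 km.
Leg 2→3: central angle 1.4811 rad, distance 2573.3 km.
Total: 4552.8 + 2573.3 ≈ 7126 km.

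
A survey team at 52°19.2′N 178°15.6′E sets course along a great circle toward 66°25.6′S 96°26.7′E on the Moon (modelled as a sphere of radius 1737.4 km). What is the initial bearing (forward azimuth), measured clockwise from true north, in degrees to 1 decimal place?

Δλ = -81.815° = -1.4279 rad.
y = sin Δλ · cos φ₂ = (-0.9898)(0.3999) = -0.3958
x = cos φ₁ sin φ₂ − sin φ₁ cos φ₂ cos Δλ = (0.6113)(-0.9165) − (0.7914)(0.3999)(0.1424) = -0.6053
θ = atan2(y, x) = -146.82°; adding 360° gives 213.2°.

213.2°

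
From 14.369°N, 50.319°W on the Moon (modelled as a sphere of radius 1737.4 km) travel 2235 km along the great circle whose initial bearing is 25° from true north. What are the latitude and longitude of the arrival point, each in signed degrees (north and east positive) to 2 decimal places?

65.83°, 31.83°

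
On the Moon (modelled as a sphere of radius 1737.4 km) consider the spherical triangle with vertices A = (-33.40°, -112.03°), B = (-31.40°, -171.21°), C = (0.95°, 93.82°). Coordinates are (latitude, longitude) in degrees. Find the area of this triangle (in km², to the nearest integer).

Side lengths (central angles): a = 1.6535, b = 2.4346, c = 0.8607 rad; semiperimeter s = 2.4744.
By l'Huilier's theorem, tan(E/4) = √[tan(s/2) tan((s−a)/2) tan((s−b)/2) tan((s−c)/2)], giving spherical excess E = 0.6404 rad.
Area = E·R² = 0.6404 × (1737.4)² ≈ 1933036 km².

1933036 km²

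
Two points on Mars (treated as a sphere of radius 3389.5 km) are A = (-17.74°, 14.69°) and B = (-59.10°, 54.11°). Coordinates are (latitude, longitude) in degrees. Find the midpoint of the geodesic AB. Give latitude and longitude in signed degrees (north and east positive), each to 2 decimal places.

The central angle between A and B is δ = 0.8772 rad.
With f = 0.5, the slerp weights are sin((1−f)δ)/sin δ = 0.5523 and sin(fδ)/sin δ = 0.5523.
Weighted sum of the unit vectors: (0.5523)·(0.9213,0.2415,-0.3047) + (0.5523)·(0.3011,0.4160,-0.8581) = (0.6751, 0.3632, -0.6422).
Converting back: φ = atan2(z, √(x²+y²)) = -39.95°, λ = atan2(y, x) = 28.28°.

-39.95°, 28.28°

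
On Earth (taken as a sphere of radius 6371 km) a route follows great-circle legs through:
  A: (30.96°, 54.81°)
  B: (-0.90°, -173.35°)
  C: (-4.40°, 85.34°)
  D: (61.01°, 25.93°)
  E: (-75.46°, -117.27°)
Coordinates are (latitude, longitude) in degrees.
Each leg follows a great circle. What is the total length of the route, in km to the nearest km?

Leg A→B: central angle 2.1896 rad, distance 13949.7 km.
Leg B→C: central angle 1.7664 rad, distance 11253.4 km.
Leg C→D: central angle 1.3910 rad, distance 8862.2 km.
Leg D→E: central angle 2.8057 rad, distance 17875.2 km.
Total: 13949.7 + 11253.4 + 8862.2 + 17875.2 ≈ 51940 km.

51940 km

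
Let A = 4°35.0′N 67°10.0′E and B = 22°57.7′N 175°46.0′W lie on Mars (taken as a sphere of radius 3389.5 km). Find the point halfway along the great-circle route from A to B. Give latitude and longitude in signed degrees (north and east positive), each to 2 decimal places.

Central angle δ = 1.9676 rad. Interpolating on the sphere with fraction f = 0.5:
P = [sin((1−f)δ)·A + sin(fδ)·B] / sin δ = 0.9027·A + 0.9027·B in Cartesian coordinates,
giving P = (-0.4798, 0.7680, 0.4243), i.e. latitude 25.11°, longitude 121.99°.

25.11°, 121.99°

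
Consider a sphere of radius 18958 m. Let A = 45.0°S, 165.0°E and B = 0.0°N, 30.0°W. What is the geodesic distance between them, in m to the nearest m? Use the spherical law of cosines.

44033 m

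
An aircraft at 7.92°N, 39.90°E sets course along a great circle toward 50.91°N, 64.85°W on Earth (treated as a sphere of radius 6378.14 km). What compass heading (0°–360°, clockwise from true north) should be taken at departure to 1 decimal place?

322.4°

With φ₁ = 0.1382, φ₂ = 0.8885, Δλ = -1.8282 rad, the forward-azimuth formula gives
θ = atan2( sin Δλ cos φ₂ , cos φ₁ sin φ₂ − sin φ₁ cos φ₂ cos Δλ ) = atan2(-0.6098, 0.7909) = -37.63°.
Adding 360° brings this into [0°, 360°): 322.4°.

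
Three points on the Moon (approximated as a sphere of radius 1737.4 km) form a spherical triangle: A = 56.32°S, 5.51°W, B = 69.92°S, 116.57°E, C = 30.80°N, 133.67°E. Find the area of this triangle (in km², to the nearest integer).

2481801 km²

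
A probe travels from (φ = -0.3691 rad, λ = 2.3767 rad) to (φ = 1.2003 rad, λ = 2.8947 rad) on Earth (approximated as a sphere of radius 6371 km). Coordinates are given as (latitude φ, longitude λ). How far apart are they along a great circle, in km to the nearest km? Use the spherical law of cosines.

In radians: φ₁ = -0.3691, φ₂ = 1.2003, Δλ = 29.679° = 0.5180 rad.
cos c = sin φ₁ sin φ₂ + cos φ₁ cos φ₂ cos Δλ = (-0.3608)(0.9321) + (0.9327)(0.3621)(0.8688) = -0.04291,
so c = arccos(-0.04291) = 1.61371 rad.
Distance = R·c = 6371 × 1.6137 ≈ 10281 km.

10281 km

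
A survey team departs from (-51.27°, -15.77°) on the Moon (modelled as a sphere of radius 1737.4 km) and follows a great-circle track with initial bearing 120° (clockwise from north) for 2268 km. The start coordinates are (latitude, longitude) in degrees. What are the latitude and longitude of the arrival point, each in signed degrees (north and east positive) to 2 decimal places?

-30.43°, 88.48°

Angular distance δ = d/R = 2268/1737.4 = 1.30540 rad; initial bearing θ = 2.0944 rad.
sin φ₂ = sin φ₁ cos δ + cos φ₁ sin δ cos θ = (-0.7801)(0.2623) + (0.6257)(0.9650)(-0.5000) = -0.5065, so φ₂ = -30.43°.
Δλ = atan2(sin θ sin δ cos φ₁, cos δ − sin φ₁ sin φ₂) = atan2(0.5229, -0.1328) = 104.253°.
λ₂ = -15.770° + 104.253° = 88.48°.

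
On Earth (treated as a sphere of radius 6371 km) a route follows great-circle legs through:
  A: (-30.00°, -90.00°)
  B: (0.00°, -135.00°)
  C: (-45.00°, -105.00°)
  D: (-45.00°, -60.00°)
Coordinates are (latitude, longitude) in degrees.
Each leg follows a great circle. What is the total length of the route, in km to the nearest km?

15109 km

Leg A→B: central angle 0.9117 rad, distance 5808.7 km.
Leg B→C: central angle 0.9117 rad, distance 5808.7 km.
Leg C→D: central angle 0.5480 rad, distance 3491.5 km.
Total: 5808.7 + 5808.7 + 3491.5 ≈ 15109 km.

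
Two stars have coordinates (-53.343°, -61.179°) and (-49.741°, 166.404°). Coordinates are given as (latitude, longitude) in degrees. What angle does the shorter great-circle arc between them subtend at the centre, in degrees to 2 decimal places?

69.39°

With latitudes φ₁ = -53.343°, φ₂ = -49.741° and longitude difference Δλ = -132.417°:
cos c = sin φ₁ sin φ₂ + cos φ₁ cos φ₂ cos Δλ = (-0.8022)(-0.7631) + (0.5970)(0.6462)(-0.6745) = 0.35196,
so c = arccos(0.35196) = 1.21114 rad.
So the angular separation is 69.39°.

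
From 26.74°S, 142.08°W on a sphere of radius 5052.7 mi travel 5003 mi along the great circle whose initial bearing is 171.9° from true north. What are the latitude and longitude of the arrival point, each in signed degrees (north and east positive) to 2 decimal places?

Angular distance δ = d/R = 5003/5052.7 = 0.99016 rad; initial bearing θ = 3.0002 rad.
sin φ₂ = sin φ₁ cos δ + cos φ₁ sin δ cos θ = (-0.4499)(0.5486) + (0.8931)(0.8361)(-0.9900) = -0.9861, so φ₂ = -80.42°.
Δλ = atan2(sin θ sin δ cos φ₁, cos δ − sin φ₁ sin φ₂) = atan2(0.1052, 0.1049) = 45.090°.
λ₂ = -142.080° + 45.090° = -96.99°.

-80.42°, -96.99°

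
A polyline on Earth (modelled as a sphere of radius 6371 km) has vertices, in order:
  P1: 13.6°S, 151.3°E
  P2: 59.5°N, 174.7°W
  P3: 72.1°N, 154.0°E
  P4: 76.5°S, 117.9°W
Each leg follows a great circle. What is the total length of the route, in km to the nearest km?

Leg P1→P2: central angle 1.3629 rad, distance 8683.3 km.
Leg P2→P3: central angle 0.3071 rad, distance 1956.6 km.
Leg P3→P4: central angle 2.7464 rad, distance 17497.3 km.
Total: 8683.3 + 1956.6 + 17497.3 ≈ 28137 km.

28137 km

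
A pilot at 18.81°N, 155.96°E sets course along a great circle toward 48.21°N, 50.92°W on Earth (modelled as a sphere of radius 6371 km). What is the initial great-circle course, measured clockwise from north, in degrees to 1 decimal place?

With φ₁ = 0.3283, φ₂ = 0.8414, Δλ = 2.6724 rad, the forward-azimuth formula gives
θ = atan2( sin Δλ cos φ₂ , cos φ₁ sin φ₂ − sin φ₁ cos φ₂ cos Δλ ) = atan2(0.3013, 0.8974) = 18.56°.
So the initial bearing is 18.6°.

18.6°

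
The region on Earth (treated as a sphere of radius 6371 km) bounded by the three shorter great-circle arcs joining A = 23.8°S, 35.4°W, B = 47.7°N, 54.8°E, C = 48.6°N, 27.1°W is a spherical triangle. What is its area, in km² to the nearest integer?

27804747 km²

Side lengths (central angles): a = 0.9052, b = 1.2703, c = 1.8761 rad; semiperimeter s = 2.0258.
By l'Huilier's theorem, tan(E/4) = √[tan(s/2) tan((s−a)/2) tan((s−b)/2) tan((s−c)/2)], giving spherical excess E = 0.6850 rad.
Area = E·R² = 0.6850 × (6371)² ≈ 27804747 km².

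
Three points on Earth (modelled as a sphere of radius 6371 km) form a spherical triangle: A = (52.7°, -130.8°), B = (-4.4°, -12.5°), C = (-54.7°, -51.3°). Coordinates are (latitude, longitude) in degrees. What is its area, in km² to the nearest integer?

71142591 km²

Side lengths (central angles): a = 1.0337, b = 2.1962, c = 1.9257 rad; semiperimeter s = 2.5778.
By l'Huilier's theorem, tan(E/4) = √[tan(s/2) tan((s−a)/2) tan((s−b)/2) tan((s−c)/2)], giving spherical excess E = 1.7527 rad.
Area = E·R² = 1.7527 × (6371)² ≈ 71142591 km².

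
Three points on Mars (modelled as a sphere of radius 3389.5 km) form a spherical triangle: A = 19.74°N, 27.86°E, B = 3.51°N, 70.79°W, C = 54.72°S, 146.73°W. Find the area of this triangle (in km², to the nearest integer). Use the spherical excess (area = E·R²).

30109791 km²

Side lengths (central angles): a = 1.4806, b = 2.5269, c = 1.6917 rad; semiperimeter s = 2.8496.
By l'Huilier's theorem, tan(E/4) = √[tan(s/2) tan((s−a)/2) tan((s−b)/2) tan((s−c)/2)], giving spherical excess E = 2.6208 rad.
Area = E·R² = 2.6208 × (3389.5)² ≈ 30109791 km².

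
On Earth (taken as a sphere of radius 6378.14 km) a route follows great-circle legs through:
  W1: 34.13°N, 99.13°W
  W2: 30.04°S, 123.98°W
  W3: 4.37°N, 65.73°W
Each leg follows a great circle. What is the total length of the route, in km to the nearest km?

Leg W1→W2: central angle 1.1925 rad, distance 7605.8 km.
Leg W2→W3: central angle 1.1417 rad, distance 7281.8 km.
Total: 7605.8 + 7281.8 ≈ 14888 km.

14888 km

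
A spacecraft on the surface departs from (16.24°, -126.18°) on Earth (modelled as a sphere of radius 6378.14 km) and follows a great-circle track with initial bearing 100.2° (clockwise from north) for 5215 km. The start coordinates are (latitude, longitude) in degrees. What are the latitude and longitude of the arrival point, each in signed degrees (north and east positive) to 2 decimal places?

Angular distance δ = d/R = 5215/6378.14 = 0.81764 rad; initial bearing θ = 1.7488 rad.
sin φ₂ = sin φ₁ cos δ + cos φ₁ sin δ cos θ = (0.2797)(0.6839) + (0.9601)(0.7295)(-0.1771) = 0.0672, so φ₂ = 3.86°.
Δλ = atan2(sin θ sin δ cos φ₁, cos δ − sin φ₁ sin φ₂) = atan2(0.6894, 0.6651) = 46.024°.
λ₂ = -126.180° + 46.024° = -80.16°.

3.86°, -80.16°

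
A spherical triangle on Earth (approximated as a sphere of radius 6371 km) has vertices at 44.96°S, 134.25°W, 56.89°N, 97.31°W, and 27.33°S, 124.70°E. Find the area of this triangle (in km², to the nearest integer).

Side lengths (central angles): a = 2.4115, b = 1.3654, c = 1.8577 rad; semiperimeter s = 2.8173.
By l'Huilier's theorem, tan(E/4) = √[tan(s/2) tan((s−a)/2) tan((s−b)/2) tan((s−c)/2)], giving spherical excess E = 2.6050 rad.
Area = E·R² = 2.6050 × (6371)² ≈ 105735125 km².

105735125 km²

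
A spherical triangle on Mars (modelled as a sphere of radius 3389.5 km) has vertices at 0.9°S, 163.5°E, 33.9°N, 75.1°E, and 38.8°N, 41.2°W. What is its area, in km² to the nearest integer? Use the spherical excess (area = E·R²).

Side lengths (central angles): a = 1.5079, b = 2.3714, c = 1.5564 rad; semiperimeter s = 2.7178.
By l'Huilier's theorem, tan(E/4) = √[tan(s/2) tan((s−a)/2) tan((s−b)/2) tan((s−c)/2)], giving spherical excess E = 2.1837 rad.
Area = E·R² = 2.1837 × (3389.5)² ≈ 25087991 km².

25087991 km²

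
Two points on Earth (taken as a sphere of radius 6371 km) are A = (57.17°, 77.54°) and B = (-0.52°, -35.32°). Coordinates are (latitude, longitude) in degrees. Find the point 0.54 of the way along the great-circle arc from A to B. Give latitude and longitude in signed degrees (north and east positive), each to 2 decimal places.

Central angle δ = 1.7908 rad. Interpolating on the sphere with fraction f = 0.54:
P = [sin((1−f)δ)·A + sin(fδ)·B] / sin δ = 0.7518·A + 0.8435·B in Cartesian coordinates,
giving P = (0.7762, -0.0897, 0.6241), i.e. latitude 38.62°, longitude -6.59°.

38.62°, -6.59°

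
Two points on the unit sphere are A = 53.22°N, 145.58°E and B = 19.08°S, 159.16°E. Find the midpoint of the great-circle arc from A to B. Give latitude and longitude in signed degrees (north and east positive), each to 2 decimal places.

The central angle between A and B is δ = 1.2784 rad.
With f = 0.5, the slerp weights are sin((1−f)δ)/sin δ = 0.6230 and sin(fδ)/sin δ = 0.6230.
Weighted sum of the unit vectors: (0.6230)·(-0.4939,0.3384,0.8009) + (0.6230)·(-0.8832,0.3362,-0.3269) = (-0.8580, 0.4203, 0.2953).
Converting back: φ = atan2(z, √(x²+y²)) = 17.18°, λ = atan2(y, x) = 153.90°.

17.18°, 153.90°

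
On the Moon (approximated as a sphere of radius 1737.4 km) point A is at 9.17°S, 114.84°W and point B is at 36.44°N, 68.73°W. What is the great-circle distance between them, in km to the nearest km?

1907 km

Let φ₁ = -0.1600 rad, φ₂ = 0.6360 rad, and Δλ = 0.8048 rad.
cos c = sin φ₁ sin φ₂ + cos φ₁ cos φ₂ cos Δλ = (-0.1594)(0.5940) + (0.9872)(0.8045)(0.6933) = 0.45594,
so c = arccos(0.45594) = 1.09737 rad.
Distance = R·c = 1737.4 × 1.0974 ≈ 1907 km.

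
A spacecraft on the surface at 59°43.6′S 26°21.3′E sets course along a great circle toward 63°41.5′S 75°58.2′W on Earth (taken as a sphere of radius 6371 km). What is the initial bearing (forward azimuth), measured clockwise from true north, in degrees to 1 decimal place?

Δλ = -102.325° = -1.7859 rad.
y = sin Δλ · cos φ₂ = (-0.9770)(0.4432) = -0.4330
x = cos φ₁ sin φ₂ − sin φ₁ cos φ₂ cos Δλ = (0.5041)(-0.8964) − (-0.8636)(0.4432)(-0.2135) = -0.5336
θ = atan2(y, x) = -140.94°; adding 360° gives 219.1°.

219.1°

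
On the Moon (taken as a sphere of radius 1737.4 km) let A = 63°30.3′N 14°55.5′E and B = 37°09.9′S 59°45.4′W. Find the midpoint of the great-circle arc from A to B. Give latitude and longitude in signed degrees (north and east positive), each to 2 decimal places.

16.05°, -34.57°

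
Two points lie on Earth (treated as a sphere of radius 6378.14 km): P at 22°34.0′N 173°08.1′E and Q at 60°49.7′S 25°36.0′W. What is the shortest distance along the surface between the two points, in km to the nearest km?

15538 km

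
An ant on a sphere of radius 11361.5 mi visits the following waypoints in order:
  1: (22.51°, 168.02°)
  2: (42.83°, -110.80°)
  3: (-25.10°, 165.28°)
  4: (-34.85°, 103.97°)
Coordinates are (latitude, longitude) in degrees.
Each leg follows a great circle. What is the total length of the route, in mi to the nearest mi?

44503 mi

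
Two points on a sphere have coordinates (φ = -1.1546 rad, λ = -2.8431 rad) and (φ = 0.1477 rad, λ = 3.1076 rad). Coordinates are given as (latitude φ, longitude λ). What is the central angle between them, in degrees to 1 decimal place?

Let φ₁ = -1.1546 rad, φ₂ = 0.1477 rad, and Δλ = -0.3325 rad.
Haversine: a = sin²(Δφ/2) + cos φ₁ cos φ₂ sin²(Δλ/2) = 0.3674 + (0.4043)(0.9891)(0.0274) = 0.37831.
Central angle c = 2·arcsin(√a) = 1.32495 rad.
So the angular separation is 75.9°.

75.9°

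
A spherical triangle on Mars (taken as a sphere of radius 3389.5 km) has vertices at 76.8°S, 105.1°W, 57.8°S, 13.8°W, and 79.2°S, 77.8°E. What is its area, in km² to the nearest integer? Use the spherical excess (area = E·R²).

Side lengths (central angles): a = 0.5945, b = 0.4187, c = 0.6075 rad; semiperimeter s = 0.8104.
By l'Huilier's theorem, tan(E/4) = √[tan(s/2) tan((s−a)/2) tan((s−b)/2) tan((s−c)/2)], giving spherical excess E = 0.1225 rad.
Area = E·R² = 0.1225 × (3389.5)² ≈ 1407308 km².

1407308 km²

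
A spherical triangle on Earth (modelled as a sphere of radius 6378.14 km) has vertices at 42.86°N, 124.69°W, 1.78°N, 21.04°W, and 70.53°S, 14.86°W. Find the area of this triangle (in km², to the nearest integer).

80832057 km²

Side lengths (central angles): a = 1.2641, b = 2.3807, c = 1.7232 rad; semiperimeter s = 2.6839.
By l'Huilier's theorem, tan(E/4) = √[tan(s/2) tan((s−a)/2) tan((s−b)/2) tan((s−c)/2)], giving spherical excess E = 1.9870 rad.
Area = E·R² = 1.9870 × (6378.14)² ≈ 80832057 km².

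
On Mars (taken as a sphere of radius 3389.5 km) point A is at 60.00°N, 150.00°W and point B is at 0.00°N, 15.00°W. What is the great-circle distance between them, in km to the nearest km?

6549 km

With latitudes φ₁ = 60.000°, φ₂ = 0.000° and longitude difference Δλ = 135.000°:
cos c = sin φ₁ sin φ₂ + cos φ₁ cos φ₂ cos Δλ = (0.8660)(0.0000) + (0.5000)(1.0000)(-0.7071) = -0.35355,
so c = arccos(-0.35355) = 1.93216 rad.
Distance = R·c = 3389.5 × 1.9322 ≈ 6549 km.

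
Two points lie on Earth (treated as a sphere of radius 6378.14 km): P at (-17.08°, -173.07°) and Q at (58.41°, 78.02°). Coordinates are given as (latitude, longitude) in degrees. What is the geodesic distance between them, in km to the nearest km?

12730 km

Let φ₁ = -0.2981 rad, φ₂ = 1.0194 rad, and Δλ = -1.9008 rad.
Haversine: a = sin²(Δφ/2) + cos φ₁ cos φ₂ sin²(Δλ/2) = 0.3747 + (0.9559)(0.5238)(0.6620) = 0.70623.
Central angle c = 2·arcsin(√a) = 1.99595 rad.
Distance = R·c = 6378.14 × 1.9960 ≈ 12730 km.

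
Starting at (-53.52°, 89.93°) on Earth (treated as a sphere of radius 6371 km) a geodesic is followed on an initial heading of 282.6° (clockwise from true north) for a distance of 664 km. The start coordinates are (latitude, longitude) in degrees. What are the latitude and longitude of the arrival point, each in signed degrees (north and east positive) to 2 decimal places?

-51.83°, 80.47°

Angular distance δ = d/R = 664/6371 = 0.10422 rad; initial bearing θ = 4.9323 rad.
sin φ₂ = sin φ₁ cos δ + cos φ₁ sin δ cos θ = (-0.8041)(0.9946) + (0.5945)(0.1040)(0.2181) = -0.7862, so φ₂ = -51.83°.
Δλ = atan2(sin θ sin δ cos φ₁, cos δ − sin φ₁ sin φ₂) = atan2(-0.0604, 0.3624) = -9.456°.
λ₂ = 89.930° − 9.456° = 80.47°.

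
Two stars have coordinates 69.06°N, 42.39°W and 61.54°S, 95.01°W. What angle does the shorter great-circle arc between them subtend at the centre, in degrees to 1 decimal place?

135.9°

Let φ₁ = 1.2053 rad, φ₂ = -1.0741 rad, and Δλ = -0.9184 rad.
cos c = sin φ₁ sin φ₂ + cos φ₁ cos φ₂ cos Δλ = (0.9340)(-0.8792) + (0.3574)(0.4765)(0.6071) = -0.71769,
so c = arccos(-0.71769) = 2.37128 rad.
So the angular separation is 135.9°.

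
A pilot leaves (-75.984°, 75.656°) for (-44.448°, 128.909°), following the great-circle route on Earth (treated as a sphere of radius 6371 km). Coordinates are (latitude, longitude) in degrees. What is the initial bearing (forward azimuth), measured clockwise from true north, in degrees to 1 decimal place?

66.8°

With φ₁ = -1.3262, φ₂ = -0.7758, Δλ = 0.9294 rad, the forward-azimuth formula gives
θ = atan2( sin Δλ cos φ₂ , cos φ₁ sin φ₂ − sin φ₁ cos φ₂ cos Δλ ) = atan2(0.5720, 0.2448) = 66.83°.
So the initial bearing is 66.8°.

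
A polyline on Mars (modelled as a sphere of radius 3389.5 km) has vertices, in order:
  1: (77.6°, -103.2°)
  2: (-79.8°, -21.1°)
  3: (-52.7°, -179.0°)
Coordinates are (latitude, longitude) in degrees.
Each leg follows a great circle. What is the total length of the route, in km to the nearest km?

12413 km

Leg 1→2: central angle 2.8439 rad, distance 9639.3 km.
Leg 2→3: central angle 0.8183 rad, distance 2773.6 km.
Total: 9639.3 + 2773.6 ≈ 12413 km.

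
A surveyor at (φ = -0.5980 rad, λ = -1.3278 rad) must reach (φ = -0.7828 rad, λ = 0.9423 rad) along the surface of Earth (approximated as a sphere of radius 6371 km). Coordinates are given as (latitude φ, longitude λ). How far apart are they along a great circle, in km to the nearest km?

Let φ₁ = -0.5980 rad, φ₂ = -0.7828 rad, and Δλ = 2.2701 rad.
cos c = sin φ₁ sin φ₂ + cos φ₁ cos φ₂ cos Δλ = (-0.5630)(-0.7053) + (0.8265)(0.7089)(-0.6437) = 0.01991,
so c = arccos(0.01991) = 1.55088 rad.
Distance = R·c = 6371 × 1.5509 ≈ 9881 km.

9881 km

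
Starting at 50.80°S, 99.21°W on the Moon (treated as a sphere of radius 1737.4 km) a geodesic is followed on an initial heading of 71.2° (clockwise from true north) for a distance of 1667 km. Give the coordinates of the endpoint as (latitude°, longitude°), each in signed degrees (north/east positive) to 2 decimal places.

-16.14°, -45.40°

Angular distance δ = d/R = 1667/1737.4 = 0.95948 rad; initial bearing θ = 1.2427 rad.
sin φ₂ = sin φ₁ cos δ + cos φ₁ sin δ cos θ = (-0.7749)(0.5739) + (0.6320)(0.8189)(0.3223) = -0.2780, so φ₂ = -16.14°.
Δλ = atan2(sin θ sin δ cos φ₁, cos δ − sin φ₁ sin φ₂) = atan2(0.4900, 0.3585) = 53.805°.
λ₂ = -99.210° + 53.805° = -45.40°.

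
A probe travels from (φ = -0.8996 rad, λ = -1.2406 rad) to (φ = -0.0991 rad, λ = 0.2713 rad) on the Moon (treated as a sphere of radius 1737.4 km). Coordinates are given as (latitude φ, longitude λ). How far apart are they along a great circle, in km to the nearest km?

In radians: φ₁ = -0.8996, φ₂ = -0.0991, Δλ = 86.625° = 1.5119 rad.
cos c = sin φ₁ sin φ₂ + cos φ₁ cos φ₂ cos Δλ = (-0.7831)(-0.0989) + (0.6219)(0.9951)(0.0589) = 0.11390,
so c = arccos(0.11390) = 1.45664 rad.
Distance = R·c = 1737.4 × 1.4566 ≈ 2531 km.

2531 km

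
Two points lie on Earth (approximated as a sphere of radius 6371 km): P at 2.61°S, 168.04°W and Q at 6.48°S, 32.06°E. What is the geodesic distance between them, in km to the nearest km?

With latitudes φ₁ = -2.610°, φ₂ = -6.480° and longitude difference Δλ = -159.900°:
Haversine: a = sin²(Δφ/2) + cos φ₁ cos φ₂ sin²(Δλ/2) = 0.0011 + (0.9990)(0.9936)(0.9695) = 0.96349.
Central angle c = 2·arcsin(√a) = 2.75710 rad.
Distance = R·c = 6371 × 2.7571 ≈ 17565 km.

17565 km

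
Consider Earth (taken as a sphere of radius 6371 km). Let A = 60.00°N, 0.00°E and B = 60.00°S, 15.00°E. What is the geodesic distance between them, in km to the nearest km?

13406 km

Let φ₁ = 1.0472 rad, φ₂ = -1.0472 rad, and Δλ = 0.2618 rad.
Haversine: a = sin²(Δφ/2) + cos φ₁ cos φ₂ sin²(Δλ/2) = 0.7500 + (0.5000)(0.5000)(0.0170) = 0.75426.
Central angle c = 2·arcsin(√a) = 2.10426 rad.
Distance = R·c = 6371 × 2.1043 ≈ 13406 km.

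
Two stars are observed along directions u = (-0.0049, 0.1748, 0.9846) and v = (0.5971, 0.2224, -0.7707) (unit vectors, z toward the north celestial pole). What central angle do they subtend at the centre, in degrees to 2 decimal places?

u·v = -0.7229; |u| = 1.0000, |v| = 1.0000.
cos θ = (u·v)/(|u||v|) = -0.7229, so θ = 136.29°.

136.29°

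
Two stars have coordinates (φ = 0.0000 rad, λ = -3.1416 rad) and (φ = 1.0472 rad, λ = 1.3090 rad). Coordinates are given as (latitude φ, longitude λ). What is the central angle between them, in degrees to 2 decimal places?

97.44°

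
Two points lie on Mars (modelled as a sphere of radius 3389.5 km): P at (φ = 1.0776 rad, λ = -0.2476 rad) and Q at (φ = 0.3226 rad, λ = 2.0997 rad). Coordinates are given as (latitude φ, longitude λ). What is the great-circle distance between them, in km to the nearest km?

In radians: φ₁ = 1.0776, φ₂ = 0.3226, Δλ = 134.490° = 2.3473 rad.
cos c = sin φ₁ sin φ₂ + cos φ₁ cos φ₂ cos Δλ = (0.8808)(0.3170) + (0.4734)(0.9484)(-0.7008) = -0.03542,
so c = arccos(-0.03542) = 1.60622 rad.
Distance = R·c = 3389.5 × 1.6062 ≈ 5444 km.

5444 km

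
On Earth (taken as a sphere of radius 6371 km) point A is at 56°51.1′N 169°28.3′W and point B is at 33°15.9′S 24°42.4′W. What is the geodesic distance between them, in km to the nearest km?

In radians: φ₁ = 0.9922, φ₂ = -0.5806, Δλ = 144.765° = 2.5266 rad.
Haversine: a = sin²(Δφ/2) + cos φ₁ cos φ₂ sin²(Δλ/2) = 0.5010 + (0.5468)(0.8361)(0.9084) = 0.91635.
Central angle c = 2·arcsin(√a) = 2.55475 rad.
Distance = R·c = 6371 × 2.5547 ≈ 16276 km.

16276 km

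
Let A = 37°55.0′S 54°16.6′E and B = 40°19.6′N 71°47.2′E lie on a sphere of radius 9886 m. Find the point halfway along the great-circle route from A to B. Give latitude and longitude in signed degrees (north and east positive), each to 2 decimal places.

1.22°, 62.88°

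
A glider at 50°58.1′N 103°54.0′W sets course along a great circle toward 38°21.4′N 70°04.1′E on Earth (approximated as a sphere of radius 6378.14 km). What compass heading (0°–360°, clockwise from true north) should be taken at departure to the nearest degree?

5°

Δλ = 173.968° = 3.0363 rad.
y = sin Δλ · cos φ₂ = (0.1051)(0.7842) = 0.0824
x = cos φ₁ sin φ₂ − sin φ₁ cos φ₂ cos Δλ = (0.6297)(0.6206) − (0.7768)(0.7842)(-0.9945) = 0.9966
θ = atan2(y, x) = 4.73°, so the bearing is 5°.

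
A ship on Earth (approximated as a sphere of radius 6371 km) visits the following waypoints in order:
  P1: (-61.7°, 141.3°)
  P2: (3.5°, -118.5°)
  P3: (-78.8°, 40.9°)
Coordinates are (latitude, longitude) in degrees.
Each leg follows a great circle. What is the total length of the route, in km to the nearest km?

Leg P1→P2: central angle 1.7088 rad, distance 10886.7 km.
Leg P2→P3: central angle 1.8146 rad, distance 11560.6 km.
Total: 10886.7 + 11560.6 ≈ 22447 km.

22447 km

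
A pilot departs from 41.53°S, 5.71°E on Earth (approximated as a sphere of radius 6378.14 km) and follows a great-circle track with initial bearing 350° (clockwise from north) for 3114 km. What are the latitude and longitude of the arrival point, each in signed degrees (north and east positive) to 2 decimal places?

-13.87°, 0.90°

Angular distance δ = d/R = 3114/6378.14 = 0.48823 rad; initial bearing θ = 6.1087 rad.
sin φ₂ = sin φ₁ cos δ + cos φ₁ sin δ cos θ = (-0.6630)(0.8832) + (0.7486)(0.4691)(0.9848) = -0.2397, so φ₂ = -13.87°.
Δλ = atan2(sin θ sin δ cos φ₁, cos δ − sin φ₁ sin φ₂) = atan2(-0.0610, 0.7242) = -4.813°.
λ₂ = 5.710° − 4.813° = 0.90°.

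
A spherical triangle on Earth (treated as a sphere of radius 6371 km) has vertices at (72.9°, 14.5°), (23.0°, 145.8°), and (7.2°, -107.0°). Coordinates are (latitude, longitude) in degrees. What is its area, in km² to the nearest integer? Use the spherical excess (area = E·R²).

64417170 km²

Side lengths (central angles): a = 1.7937, b = 1.6034, c = 1.3747 rad; semiperimeter s = 2.3859.
By l'Huilier's theorem, tan(E/4) = √[tan(s/2) tan((s−a)/2) tan((s−b)/2) tan((s−c)/2)], giving spherical excess E = 1.5870 rad.
Area = E·R² = 1.5870 × (6371)² ≈ 64417170 km².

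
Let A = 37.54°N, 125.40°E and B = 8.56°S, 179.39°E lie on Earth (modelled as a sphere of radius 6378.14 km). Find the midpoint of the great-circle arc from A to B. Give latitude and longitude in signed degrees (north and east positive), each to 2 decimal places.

The central angle between A and B is δ = 1.1915 rad.
With f = 0.5, the slerp weights are sin((1−f)δ)/sin δ = 0.6041 and sin(fδ)/sin δ = 0.6041.
Weighted sum of the unit vectors: (0.6041)·(-0.4593,0.6463,0.6093) + (0.6041)·(-0.9888,0.0105,-0.1488) = (-0.8748, 0.3968, 0.2782).
Converting back: φ = atan2(z, √(x²+y²)) = 16.15°, λ = atan2(y, x) = 155.60°.

16.15°, 155.60°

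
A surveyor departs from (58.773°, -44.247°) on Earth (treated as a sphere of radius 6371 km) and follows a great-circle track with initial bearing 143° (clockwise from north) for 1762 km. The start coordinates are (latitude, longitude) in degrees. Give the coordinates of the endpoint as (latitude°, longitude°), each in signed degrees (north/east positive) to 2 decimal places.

45.20°, -30.76°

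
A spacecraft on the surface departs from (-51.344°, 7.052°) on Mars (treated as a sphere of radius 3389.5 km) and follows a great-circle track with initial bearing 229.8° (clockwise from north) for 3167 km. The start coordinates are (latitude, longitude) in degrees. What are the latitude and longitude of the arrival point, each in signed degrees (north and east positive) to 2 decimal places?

-52.03°, -86.13°

Angular distance δ = d/R = 3167/3389.5 = 0.93436 rad; initial bearing θ = 4.0108 rad.
sin φ₂ = sin φ₁ cos δ + cos φ₁ sin δ cos θ = (-0.7809)(0.5943) + (0.6246)(0.8042)(-0.6455) = -0.7884, so φ₂ = -52.03°.
Δλ = atan2(sin θ sin δ cos φ₁, cos δ − sin φ₁ sin φ₂) = atan2(-0.3837, -0.0213) = -93.179°.
λ₂ = 7.052° − 93.179° = -86.13°.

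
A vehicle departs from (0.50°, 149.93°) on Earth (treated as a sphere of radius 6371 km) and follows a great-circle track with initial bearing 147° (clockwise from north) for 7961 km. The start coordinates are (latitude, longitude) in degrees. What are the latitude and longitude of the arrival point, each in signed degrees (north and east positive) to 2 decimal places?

-52.47°, -152.05°

Angular distance δ = d/R = 7961/6371 = 1.24957 rad; initial bearing θ = 2.5656 rad.
sin φ₂ = sin φ₁ cos δ + cos φ₁ sin δ cos θ = (0.0087)(0.3157) + (1.0000)(0.9488)(-0.8387) = -0.7930, so φ₂ = -52.47°.
Δλ = atan2(sin θ sin δ cos φ₁, cos δ − sin φ₁ sin φ₂) = atan2(0.5168, 0.3227) = 58.020°.
λ₂ = 149.930° + 58.020° = 207.95° → -152.05° after wrapping to (−180°, 180°].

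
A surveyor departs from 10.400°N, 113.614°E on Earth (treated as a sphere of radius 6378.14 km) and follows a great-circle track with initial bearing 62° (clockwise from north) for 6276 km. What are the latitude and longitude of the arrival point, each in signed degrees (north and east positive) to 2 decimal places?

Angular distance δ = d/R = 6276/6378.14 = 0.98399 rad; initial bearing θ = 1.0821 rad.
sin φ₂ = sin φ₁ cos δ + cos φ₁ sin δ cos θ = (0.1805)(0.5537) + (0.9836)(0.8327)(0.4695) = 0.4845, so φ₂ = 28.98°.
Δλ = atan2(sin θ sin δ cos φ₁, cos δ − sin φ₁ sin φ₂) = atan2(0.7232, 0.4663) = 57.188°.
λ₂ = 113.614° + 57.188° = 170.80°.

28.98°, 170.80°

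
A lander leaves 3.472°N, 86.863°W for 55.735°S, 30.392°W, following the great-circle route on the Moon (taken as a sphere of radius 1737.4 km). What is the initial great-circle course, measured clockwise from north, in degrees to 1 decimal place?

With φ₁ = 0.0606, φ₂ = -0.9728, Δλ = 0.9856 rad, the forward-azimuth formula gives
θ = atan2( sin Δλ cos φ₂ , cos φ₁ sin φ₂ − sin φ₁ cos φ₂ cos Δλ ) = atan2(0.4693, -0.8438) = 150.92°.
So the initial bearing is 150.9°.

150.9°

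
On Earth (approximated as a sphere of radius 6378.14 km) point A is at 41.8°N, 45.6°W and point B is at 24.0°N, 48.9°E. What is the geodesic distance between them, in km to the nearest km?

In radians: φ₁ = 0.7295, φ₂ = 0.4189, Δλ = 94.500° = 1.6493 rad.
Haversine: a = sin²(Δφ/2) + cos φ₁ cos φ₂ sin²(Δλ/2) = 0.0239 + (0.7455)(0.9135)(0.5392) = 0.39116.
Central angle c = 2·arcsin(√a) = 1.35137 rad.
Distance = R·c = 6378.14 × 1.3514 ≈ 8619 km.

8619 km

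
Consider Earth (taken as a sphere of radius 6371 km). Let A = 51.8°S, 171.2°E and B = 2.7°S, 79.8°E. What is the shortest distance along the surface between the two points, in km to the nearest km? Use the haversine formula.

Let φ₁ = -0.9041 rad, φ₂ = -0.0471 rad, and Δλ = -1.5952 rad.
Haversine: a = sin²(Δφ/2) + cos φ₁ cos φ₂ sin²(Δλ/2) = 0.1726 + (0.6184)(0.9989)(0.5122) = 0.48904.
Central angle c = 2·arcsin(√a) = 1.54887 rad.
Distance = R·c = 6371 × 1.5489 ≈ 9868 km.

9868 km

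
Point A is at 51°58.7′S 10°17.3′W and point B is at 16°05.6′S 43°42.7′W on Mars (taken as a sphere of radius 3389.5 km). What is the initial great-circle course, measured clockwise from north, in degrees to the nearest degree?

Δλ = -33.423° = -0.5833 rad.
y = sin Δλ · cos φ₂ = (-0.5508)(0.9608) = -0.5292
x = cos φ₁ sin φ₂ − sin φ₁ cos φ₂ cos Δλ = (0.6160)(-0.2772) − (-0.7878)(0.9608)(0.8346) = 0.4610
θ = atan2(y, x) = -48.94°; adding 360° gives 311°.

311°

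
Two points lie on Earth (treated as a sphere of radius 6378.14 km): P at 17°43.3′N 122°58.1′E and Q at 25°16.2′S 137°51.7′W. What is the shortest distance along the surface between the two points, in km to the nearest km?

11744 km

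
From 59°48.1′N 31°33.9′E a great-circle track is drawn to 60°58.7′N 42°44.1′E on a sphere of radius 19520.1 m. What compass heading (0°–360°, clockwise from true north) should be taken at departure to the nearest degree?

73°

With φ₁ = 1.0437, φ₂ = 1.0643, Δλ = 0.1950 rad, the forward-azimuth formula gives
θ = atan2( sin Δλ cos φ₂ , cos φ₁ sin φ₂ − sin φ₁ cos φ₂ cos Δλ ) = atan2(0.0940, 0.0285) = 73.14°.
So the initial bearing is 73°.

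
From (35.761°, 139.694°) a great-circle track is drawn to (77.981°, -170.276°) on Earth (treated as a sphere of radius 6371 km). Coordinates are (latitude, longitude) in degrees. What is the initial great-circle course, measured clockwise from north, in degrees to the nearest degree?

Δλ = 50.030° = 0.8732 rad.
y = sin Δλ · cos φ₂ = (0.7664)(0.2082) = 0.1596
x = cos φ₁ sin φ₂ − sin φ₁ cos φ₂ cos Δλ = (0.8115)(0.9781) − (0.5844)(0.2082)(0.6424) = 0.7155
θ = atan2(y, x) = 12.57°, so the bearing is 13°.

13°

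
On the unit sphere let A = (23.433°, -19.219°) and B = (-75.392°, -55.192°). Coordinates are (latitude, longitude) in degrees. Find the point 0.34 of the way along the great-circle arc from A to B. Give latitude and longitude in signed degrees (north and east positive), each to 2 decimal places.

The central angle between A and B is δ = 1.7697 rad.
With f = 0.34, the slerp weights are sin((1−f)δ)/sin δ = 0.9385 and sin(fδ)/sin δ = 0.5774.
Weighted sum of the unit vectors: (0.9385)·(0.8664,-0.3020,0.3977) + (0.5774)·(0.1440,-0.2071,-0.9677) = (0.8962, -0.4030, -0.1855).
Converting back: φ = atan2(z, √(x²+y²)) = -10.69°, λ = atan2(y, x) = -24.21°.

-10.69°, -24.21°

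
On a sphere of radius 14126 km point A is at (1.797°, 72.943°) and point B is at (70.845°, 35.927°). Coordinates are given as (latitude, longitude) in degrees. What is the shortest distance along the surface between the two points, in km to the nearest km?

With latitudes φ₁ = 1.797°, φ₂ = 70.845° and longitude difference Δλ = -37.016°:
cos c = sin φ₁ sin φ₂ + cos φ₁ cos φ₂ cos Δλ = (0.0314)(0.9446) + (0.9995)(0.3281)(0.7985) = 0.29149,
so c = arccos(0.29149) = 1.27501 rad.
Distance = R·c = 14126 × 1.2750 ≈ 18011 km.

18011 km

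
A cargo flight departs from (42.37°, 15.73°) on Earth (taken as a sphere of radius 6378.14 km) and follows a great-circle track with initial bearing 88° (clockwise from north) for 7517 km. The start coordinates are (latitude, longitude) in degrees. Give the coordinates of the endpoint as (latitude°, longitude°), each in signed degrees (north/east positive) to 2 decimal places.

Angular distance δ = d/R = 7517/6378.14 = 1.17856 rad; initial bearing θ = 1.5359 rad.
sin φ₂ = sin φ₁ cos δ + cos φ₁ sin δ cos θ = (0.6739)(0.3823) + (0.7388)(0.9241)(0.0349) = 0.2814, so φ₂ = 16.35°.
Δλ = atan2(sin θ sin δ cos φ₁, cos δ − sin φ₁ sin φ₂) = atan2(0.6823, 0.1926) = 74.237°.
λ₂ = 15.730° + 74.237° = 89.97°.

16.35°, 89.97°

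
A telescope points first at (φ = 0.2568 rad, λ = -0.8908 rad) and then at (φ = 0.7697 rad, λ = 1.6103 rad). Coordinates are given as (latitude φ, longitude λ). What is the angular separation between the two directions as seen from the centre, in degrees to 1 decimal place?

With latitudes φ₁ = 14.714°, φ₂ = 44.101° and longitude difference Δλ = 143.302°:
cos c = sin φ₁ sin φ₂ + cos φ₁ cos φ₂ cos Δλ = (0.2540)(0.6959) + (0.9672)(0.7181)(-0.8018) = -0.38015,
so c = arccos(-0.38015) = 1.96076 rad.
So the angular separation is 112.3°.

112.3°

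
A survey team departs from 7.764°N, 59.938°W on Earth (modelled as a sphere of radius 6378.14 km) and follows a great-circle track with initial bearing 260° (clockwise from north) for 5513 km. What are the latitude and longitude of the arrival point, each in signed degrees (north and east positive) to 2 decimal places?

Angular distance δ = d/R = 5513/6378.14 = 0.86436 rad; initial bearing θ = 4.5379 rad.
sin φ₂ = sin φ₁ cos δ + cos φ₁ sin δ cos θ = (0.1351)(0.6491) + (0.9908)(0.7607)(-0.1736) = -0.0432, so φ₂ = -2.48°.
Δλ = atan2(sin θ sin δ cos φ₁, cos δ − sin φ₁ sin φ₂) = atan2(-0.7423, 0.6550) = -48.575°.
λ₂ = -59.938° − 48.575° = -108.51°.

-2.48°, -108.51°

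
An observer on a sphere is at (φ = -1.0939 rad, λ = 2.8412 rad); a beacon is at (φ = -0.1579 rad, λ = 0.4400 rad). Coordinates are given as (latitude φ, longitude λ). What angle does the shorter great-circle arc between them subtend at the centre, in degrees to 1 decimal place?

With latitudes φ₁ = -62.676°, φ₂ = -9.047° and longitude difference Δλ = -137.579°:
cos c = sin φ₁ sin φ₂ + cos φ₁ cos φ₂ cos Δλ = (-0.8884)(-0.1572) + (0.4590)(0.9876)(-0.7382) = -0.19494,
so c = arccos(-0.19494) = 1.76699 rad.
So the angular separation is 101.2°.

101.2°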